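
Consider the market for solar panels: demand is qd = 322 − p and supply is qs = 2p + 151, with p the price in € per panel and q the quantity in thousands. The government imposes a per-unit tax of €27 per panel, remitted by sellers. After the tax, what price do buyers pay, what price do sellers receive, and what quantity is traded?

Buyers pay €75; sellers receive €48; quantity = 247.

Before the tax: set 322 − p = 2p + 151 → p* = €57, q* = 265.
With the tax collected from sellers, supply shifts: qs = 2(p − 27) + 151.
New equilibrium: buyers pay €75, sellers receive €48, q = 247. (Wedge: pb − ps = 27.)
The less price-elastic side of the market bears the larger share of a per-unit tax.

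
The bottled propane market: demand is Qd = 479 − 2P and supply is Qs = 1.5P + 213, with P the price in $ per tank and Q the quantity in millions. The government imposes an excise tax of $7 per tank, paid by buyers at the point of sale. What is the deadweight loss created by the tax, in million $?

Without the tax, 479 − 2P = 1.5P + 213 gives 3.5P = 266, so P* = $76 and Q* = 327.
With the tax collected from buyers, demand (in seller-price terms) shifts: Qd = 479 − 2(P + 7).
Solving gives Q = 321 with buyers paying $79 and sellers receiving $72 (the $7 wedge).
Quantity falls by |ΔQ| = |327 − 321| = 6.
DWL = ½ · t · |ΔQ| = ½ · 7 · 6 = $21.

Deadweight loss = $21 million.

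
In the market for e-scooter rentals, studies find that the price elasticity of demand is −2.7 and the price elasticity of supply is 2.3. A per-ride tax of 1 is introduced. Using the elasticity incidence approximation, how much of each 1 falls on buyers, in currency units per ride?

Incidence ratio: buyers' share ≈ εs / (εs + |εd|) = 2.3 / (2.3 + 2.7) = 0.46.
So buyers bear ≈ 0.46 × 1 = 0.46; suppliers bear 0.54.

Buyers bear ≈ 0.46 per ride.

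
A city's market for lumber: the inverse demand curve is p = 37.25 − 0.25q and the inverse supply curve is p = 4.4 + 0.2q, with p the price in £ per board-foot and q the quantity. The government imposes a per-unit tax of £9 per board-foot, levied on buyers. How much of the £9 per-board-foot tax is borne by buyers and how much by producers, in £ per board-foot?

Buyers bear £5 per board-foot; producers bear £4 per board-foot.

Rewrite in direct form: qd = 149 − 4p and qs = 5p − 22.
Before the tax: set 149 − 4p = 5p − 22 → p* = £19, q* = 73.
With the tax collected from buyers, demand (in seller-price terms) shifts: qd = 149 − 4(p + 9).
Solving gives q = 53 with buyers paying £24 and producers receiving £15 (the £9 wedge).
Burden on buyers: £5; on producers: £4. (They sum to £9.)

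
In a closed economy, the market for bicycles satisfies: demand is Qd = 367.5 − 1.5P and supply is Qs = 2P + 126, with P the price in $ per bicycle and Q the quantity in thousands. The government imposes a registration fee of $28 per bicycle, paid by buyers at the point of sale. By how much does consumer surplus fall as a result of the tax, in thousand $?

Consumer surplus falls by $4032 thousand.

Without the tax, 367.5 − 1.5P = 2P + 126 gives 3.5P = 241.5, so P* = $69 and Q* = 264.
With the tax collected from buyers, demand (in seller-price terms) shifts: Qd = 367.5 − 1.5(P + 28).
Solving gives Q = 240 with buyers paying $85 and producers receiving $57 (the $28 wedge).
ΔCS is the trapezoid between Q = 240 and Q = 264 of height $16: ½ · (264 + 240) · 16 = $4032.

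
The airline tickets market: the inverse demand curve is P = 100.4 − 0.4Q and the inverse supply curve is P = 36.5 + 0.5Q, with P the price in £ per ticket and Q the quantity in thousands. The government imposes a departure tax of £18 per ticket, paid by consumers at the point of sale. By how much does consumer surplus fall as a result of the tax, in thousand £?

Consumer surplus falls by £488 thousand.

Inverting to Q(P) form: Qd = 251 − 2.5P; Qs = 2P − 73.
Without the tax, 251 − 2.5P = 2P − 73 gives 4.5P = 324, so P* = £72 and Q* = 71.
With the tax collected from consumers, demand (in seller-price terms) shifts: Qd = 251 − 2.5(P + 18).
New equilibrium: consumers pay £80, producers receive £62, Q = 51. (Wedge: Pb − Ps = 18.)
ΔCS is the trapezoid between Q = 51 and Q = 71 of height £8: ½ · (71 + 51) · 8 = £488.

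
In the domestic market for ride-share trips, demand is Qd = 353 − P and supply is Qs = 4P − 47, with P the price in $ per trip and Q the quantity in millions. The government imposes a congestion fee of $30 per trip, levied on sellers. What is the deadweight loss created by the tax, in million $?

Before the tax: set 353 − P = 4P − 47 → P* = $80, Q* = 273.
With the tax collected from sellers, supply shifts: Qs = 4(P − 30) − 47.
Solving gives Q = 249 with buyers paying $104 and sellers receiving $74 (the $30 wedge).
Quantity falls by |ΔQ| = |273 − 249| = 24.
DWL = ½ · t · |ΔQ| = ½ · 30 · 24 = $360.

Deadweight loss = $360 million.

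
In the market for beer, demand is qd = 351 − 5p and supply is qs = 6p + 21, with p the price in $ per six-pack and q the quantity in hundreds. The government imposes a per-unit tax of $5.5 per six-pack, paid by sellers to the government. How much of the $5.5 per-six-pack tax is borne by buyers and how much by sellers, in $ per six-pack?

Without the tax, 351 − 5p = 6p + 21 gives 11p = 330, so p* = $30 and q* = 201.
With the tax collected from sellers, supply shifts: qs = 6(p − 5.5) + 21.
New equilibrium: buyers pay $33, sellers receive $27.5, q = 186. (Wedge: pb − ps = 5.5.)
Burden on buyers: $3; on sellers: $2.5. (They sum to $5.5.)

Buyers bear $3 per six-pack; sellers bear $2.5 per six-pack.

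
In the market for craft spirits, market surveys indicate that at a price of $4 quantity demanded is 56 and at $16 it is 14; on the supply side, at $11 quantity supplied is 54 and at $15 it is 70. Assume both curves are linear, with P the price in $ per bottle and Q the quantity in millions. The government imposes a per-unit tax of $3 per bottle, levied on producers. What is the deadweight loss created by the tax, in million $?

Demand slope: (14 − 56)/(16 − 4) = -3.5, so Qd = 70 − 3.5P.
Supply slope: (70 − 54)/(15 − 11) = 4, so Qs = 4P + 10.
Without the tax, 70 − 3.5P = 4P + 10 gives 7.5P = 60, so P* = $8 and Q* = 42.
With the tax collected from producers, supply shifts: Qs = 4(P − 3) + 10.
Solving gives Q = 36.4 with buyers paying $9.6 and producers receiving $6.6 (the $3 wedge).
Quantity falls by |ΔQ| = |42 − 36.4| = 5.6.
DWL = ½ · t · |ΔQ| = ½ · 3 · 5.6 = $8.4.

Deadweight loss = $8.4 million.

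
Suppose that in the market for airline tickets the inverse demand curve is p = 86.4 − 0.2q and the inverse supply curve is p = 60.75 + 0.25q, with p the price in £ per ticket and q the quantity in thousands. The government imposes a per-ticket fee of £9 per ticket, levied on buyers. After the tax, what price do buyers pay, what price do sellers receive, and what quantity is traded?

Buyers pay £79; sellers receive £70; quantity = 37.

Rewrite in direct form: qd = 432 − 5p and qs = 4p − 243.
Without the tax, 432 − 5p = 4p − 243 gives 9p = 675, so p* = £75 and q* = 57.
With the tax collected from buyers, demand (in seller-price terms) shifts: qd = 432 − 5(p + 9).
Solving gives q = 37 with buyers paying £79 and sellers receiving £70 (the £9 wedge).
The less price-elastic side of the market bears the larger share of a per-unit tax.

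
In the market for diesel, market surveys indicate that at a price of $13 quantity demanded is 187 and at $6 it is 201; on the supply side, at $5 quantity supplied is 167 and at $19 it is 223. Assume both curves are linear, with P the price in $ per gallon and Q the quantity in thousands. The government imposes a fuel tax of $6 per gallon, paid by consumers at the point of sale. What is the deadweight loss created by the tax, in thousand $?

Deadweight loss = $24 thousand.

Demand slope: (201 − 187)/(6 − 13) = -2, so Qd = 213 − 2P.
Supply slope: (223 − 167)/(19 − 5) = 4, so Qs = 4P + 147.
Without the tax, 213 − 2P = 4P + 147 gives 6P = 66, so P* = $11 and Q* = 191.
With the tax collected from consumers, demand (in seller-price terms) shifts: Qd = 213 − 2(P + 6).
Solving gives Q = 183 with consumers paying $15 and producers receiving $9 (the $6 wedge).
Quantity falls by |ΔQ| = |191 − 183| = 8.
DWL = ½ · t · |ΔQ| = ½ · 6 · 8 = $24.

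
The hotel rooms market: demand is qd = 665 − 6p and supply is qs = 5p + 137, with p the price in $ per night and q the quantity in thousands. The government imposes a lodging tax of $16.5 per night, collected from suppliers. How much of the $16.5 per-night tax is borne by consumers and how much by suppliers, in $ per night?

Before the tax: set 665 − 6p = 5p + 137 → p* = $48, q* = 377.
With the tax collected from suppliers, supply shifts: qs = 5(p − 16.5) + 137.
New equilibrium: consumers pay $55.5, suppliers receive $39, q = 332. (Wedge: pb − ps = 16.5.)
Burden on consumers: $7.5; on suppliers: $9. (They sum to $16.5.)
The less price-elastic side of the market bears the larger share of a per-unit tax.

Consumers bear $7.5 per night; suppliers bear $9 per night.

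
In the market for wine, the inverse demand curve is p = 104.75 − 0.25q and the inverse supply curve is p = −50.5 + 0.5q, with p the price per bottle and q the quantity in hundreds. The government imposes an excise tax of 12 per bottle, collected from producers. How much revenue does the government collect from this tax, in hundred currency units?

Tax revenue = 2292 hundred.

Inverting to q(p) form: qd = 419 − 4p; qs = 2p + 101.
Before the tax: set 419 − 4p = 2p + 101 → p* = 53, q* = 207.
With the tax collected from producers, supply shifts: qs = 2(p − 12) + 101.
Solving gives q = 191 with consumers paying 57 and producers receiving 45 (the 12 wedge).
Revenue = t · Q = 12 · 191 = 2292.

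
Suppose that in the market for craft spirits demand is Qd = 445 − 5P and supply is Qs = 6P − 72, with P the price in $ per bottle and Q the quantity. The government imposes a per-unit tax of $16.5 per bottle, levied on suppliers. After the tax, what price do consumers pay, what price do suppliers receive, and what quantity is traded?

Consumers pay $56; suppliers receive $39.5; quantity = 165.

Without the tax, 445 − 5P = 6P − 72 gives 11P = 517, so P* = $47 and Q* = 210.
With the tax collected from suppliers, supply shifts: Qs = 6(P − 16.5) − 72.
New equilibrium: consumers pay $56, suppliers receive $39.5, Q = 165. (Wedge: Pb − Ps = 16.5.)
The less price-elastic side of the market bears the larger share of a per-unit tax.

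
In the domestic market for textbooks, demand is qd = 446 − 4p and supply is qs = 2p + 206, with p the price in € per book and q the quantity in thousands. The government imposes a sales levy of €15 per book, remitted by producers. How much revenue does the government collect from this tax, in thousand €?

Before the tax: set 446 − 4p = 2p + 206 → p* = €40, q* = 286.
With the tax collected from producers, supply shifts: qs = 2(p − 15) + 206.
New equilibrium: consumers pay €45, producers receive €30, q = 266. (Wedge: pb − ps = 15.)
Revenue = t · Q = 15 · 266 = €3990.

Tax revenue = €3990 thousand.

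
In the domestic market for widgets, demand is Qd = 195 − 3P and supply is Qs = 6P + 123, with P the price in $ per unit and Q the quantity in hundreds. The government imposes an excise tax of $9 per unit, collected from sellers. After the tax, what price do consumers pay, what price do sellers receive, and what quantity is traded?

Before the tax: set 195 − 3P = 6P + 123 → P* = $8, Q* = 171.
With the tax collected from sellers, supply shifts: Qs = 6(P − 9) + 123.
New equilibrium: consumers pay $14, sellers receive $5, Q = 153. (Wedge: Pb − Ps = 9.)
The less price-elastic side of the market bears the larger share of a per-unit tax.

Consumers pay $14; sellers receive $5; quantity = 153.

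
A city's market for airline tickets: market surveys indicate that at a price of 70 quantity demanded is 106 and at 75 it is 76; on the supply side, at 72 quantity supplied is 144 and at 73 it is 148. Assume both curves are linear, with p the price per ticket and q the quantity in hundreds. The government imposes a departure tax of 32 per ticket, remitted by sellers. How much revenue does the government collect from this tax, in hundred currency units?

Tax revenue = 1510.4 hundred.

Demand slope: (76 − 106)/(75 − 70) = -6, so qd = 526 − 6p.
Supply slope: (148 − 144)/(73 − 72) = 4, so qs = 4p − 144.
Without the tax, 526 − 6p = 4p − 144 gives 10p = 670, so p* = 67 and q* = 124.
With the tax collected from sellers, supply shifts: qs = 4(p − 32) − 144.
Solving gives q = 47.2 with buyers paying 79.8 and sellers receiving 47.8 (the 32 wedge).
Revenue = t · Q = 32 · 47.2 = 1510.4.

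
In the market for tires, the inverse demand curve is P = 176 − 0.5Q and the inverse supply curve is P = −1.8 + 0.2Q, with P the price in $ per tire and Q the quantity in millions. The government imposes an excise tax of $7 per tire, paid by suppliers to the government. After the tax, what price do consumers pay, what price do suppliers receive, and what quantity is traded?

Consumers pay $54; suppliers receive $47; quantity = 244.

Inverting to Q(P) form: Qd = 352 − 2P; Qs = 5P + 9.
Before the tax: set 352 − 2P = 5P + 9 → P* = $49, Q* = 254.
With the tax collected from suppliers, supply shifts: Qs = 5(P − 7) + 9.
New equilibrium: consumers pay $54, suppliers receive $47, Q = 244. (Wedge: Pb − Ps = 7.)
The less price-elastic side of the market bears the larger share of a per-unit tax.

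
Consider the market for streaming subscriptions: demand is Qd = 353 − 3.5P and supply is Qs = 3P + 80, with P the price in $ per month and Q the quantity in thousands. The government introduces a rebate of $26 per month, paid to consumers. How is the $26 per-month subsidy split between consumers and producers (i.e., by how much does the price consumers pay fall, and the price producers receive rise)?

Consumers gain $12 per month; producers gain $14 per month.

Before the subsidy: set 353 − 3.5P = 3P + 80 → P* = $42, Q* = 206.
With a per-unit subsidy paid to consumers, each effectively pays P − 26, so demand becomes Qd = 353 − 3.5(P − 26).
Solving gives Q = 248 with consumers paying $30 and producers receiving $56 (the $26 wedge).
Gain to consumers: $12; to producers: $14. (They sum to $26.)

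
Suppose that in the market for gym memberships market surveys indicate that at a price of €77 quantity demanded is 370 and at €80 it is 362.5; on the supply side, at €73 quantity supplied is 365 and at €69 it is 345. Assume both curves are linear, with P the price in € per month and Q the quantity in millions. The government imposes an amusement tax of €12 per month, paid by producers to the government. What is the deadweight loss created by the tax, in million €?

Deadweight loss = €120 million.

Demand slope: (362.5 − 370)/(80 − 77) = -2.5, so Qd = 562.5 − 2.5P.
Supply slope: (345 − 365)/(69 − 73) = 5, so Qs = 5P.
Without the tax, 562.5 − 2.5P = 5P gives 7.5P = 562.5, so P* = €75 and Q* = 375.
With the tax collected from producers, supply shifts: Qs = 5(P − 12).
New equilibrium: buyers pay €83, producers receive €71, Q = 355. (Wedge: Pb − Ps = 12.)
Quantity falls by |ΔQ| = |375 − 355| = 20.
DWL = ½ · t · |ΔQ| = ½ · 12 · 20 = €120.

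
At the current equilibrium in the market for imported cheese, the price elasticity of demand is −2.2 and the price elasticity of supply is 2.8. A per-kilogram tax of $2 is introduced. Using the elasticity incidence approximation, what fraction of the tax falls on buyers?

Buyers' share ≈ 0.56.

Incidence ratio: buyers' share ≈ εs / (εs + |εd|) = 2.8 / (2.8 + 2.2) = 0.56.
Supply is the more elastic side, so buyers bear the larger share.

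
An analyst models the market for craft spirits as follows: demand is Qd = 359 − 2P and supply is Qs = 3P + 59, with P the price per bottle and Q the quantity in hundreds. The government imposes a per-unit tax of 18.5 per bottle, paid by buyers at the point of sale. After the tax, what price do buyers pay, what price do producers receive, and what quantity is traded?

Buyers pay 71.1; producers receive 52.6; quantity = 216.8.

Before the tax: set 359 − 2P = 3P + 59 → P* = 60, Q* = 239.
With the tax collected from buyers, demand (in seller-price terms) shifts: Qd = 359 − 2(P + 18.5).
Solving gives Q = 216.8 with buyers paying 71.1 and producers receiving 52.6 (the 18.5 wedge).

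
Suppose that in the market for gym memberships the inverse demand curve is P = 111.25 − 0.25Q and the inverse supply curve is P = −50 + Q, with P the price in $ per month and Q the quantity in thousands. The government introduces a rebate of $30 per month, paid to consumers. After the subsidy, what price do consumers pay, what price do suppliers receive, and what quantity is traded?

Consumers pay $73; suppliers receive $103; quantity = 153.

Inverting to Q(P) form: Qd = 445 − 4P; Qs = P + 50.
Before the subsidy: set 445 − 4P = P + 50 → P* = $79, Q* = 129.
With a per-unit subsidy paid to consumers, each effectively pays P − 30, so demand becomes Qd = 445 − 4(P − 30).
Solving gives Q = 153 with consumers paying $73 and suppliers receiving $103 (the $30 wedge).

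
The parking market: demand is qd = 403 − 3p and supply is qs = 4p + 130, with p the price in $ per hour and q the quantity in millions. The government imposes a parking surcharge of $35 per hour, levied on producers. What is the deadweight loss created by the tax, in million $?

Without the tax, 403 − 3p = 4p + 130 gives 7p = 273, so p* = $39 and q* = 286.
With the tax collected from producers, supply shifts: qs = 4(p − 35) + 130.
New equilibrium: buyers pay $59, producers receive $24, q = 226. (Wedge: pb − ps = 35.)
Quantity falls by |ΔQ| = |286 − 226| = 60.
DWL = ½ · t · |ΔQ| = ½ · 35 · 60 = $1050.

Deadweight loss = $1050 million.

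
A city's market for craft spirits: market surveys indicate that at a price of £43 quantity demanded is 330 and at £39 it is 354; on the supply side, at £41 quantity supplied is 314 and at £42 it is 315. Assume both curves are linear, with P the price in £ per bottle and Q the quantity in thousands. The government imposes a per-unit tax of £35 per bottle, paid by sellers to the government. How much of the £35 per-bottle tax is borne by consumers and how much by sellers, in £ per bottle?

Demand slope: (354 − 330)/(39 − 43) = -6, so Qd = 588 − 6P.
Supply slope: (315 − 314)/(42 − 41) = 1, so Qs = P + 273.
Without the tax, 588 − 6P = P + 273 gives 7P = 315, so P* = £45 and Q* = 318.
With the tax collected from sellers, supply shifts: Qs = (P − 35) + 273.
New equilibrium: consumers pay £50, sellers receive £15, Q = 288. (Wedge: Pb − Ps = 35.)
Burden on consumers: £5; on sellers: £30. (They sum to £35.)
The less price-elastic side of the market bears the larger share of a per-unit tax.

Consumers bear £5 per bottle; sellers bear £30 per bottle.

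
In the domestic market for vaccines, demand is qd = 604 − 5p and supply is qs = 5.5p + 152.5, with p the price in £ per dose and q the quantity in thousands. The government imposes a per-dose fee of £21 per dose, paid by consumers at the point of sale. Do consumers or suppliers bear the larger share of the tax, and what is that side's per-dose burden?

Consumers bear the larger share: £11 per dose.

Without the tax, 604 − 5p = 5.5p + 152.5 gives 10.5p = 451.5, so p* = £43 and q* = 389.
With the tax collected from consumers, demand (in seller-price terms) shifts: qd = 604 − 5(p + 21).
Solving gives q = 334 with consumers paying £54 and suppliers receiving £33 (the £21 wedge).
Per-dose burden: consumers £11, suppliers £10.
Consumers take the larger share because demand is less price-elastic here (demand slope 5 vs supply slope 5.5).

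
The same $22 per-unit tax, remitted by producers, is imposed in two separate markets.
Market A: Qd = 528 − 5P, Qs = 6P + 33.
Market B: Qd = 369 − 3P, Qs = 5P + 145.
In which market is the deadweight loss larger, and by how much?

Market A: pre-tax P* = $45, Q* = 303; post-tax Q = 243; deadweight loss = $660.
Market B: pre-tax P* = $28, Q* = 285; post-tax Q = 243.75; deadweight loss = $453.75.
Difference: $660 vs $453.75 → market A is larger by $206.25.

Market A, by $206.25.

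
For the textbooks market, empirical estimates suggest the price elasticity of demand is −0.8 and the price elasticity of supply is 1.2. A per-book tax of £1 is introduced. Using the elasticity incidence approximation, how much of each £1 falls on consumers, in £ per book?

Consumers bear ≈ £0.6 per book.

Incidence ratio: consumers' share ≈ εs / (εs + |εd|) = 1.2 / (1.2 + 0.8) = 0.6.
So consumers bear ≈ 0.6 × £1 = £0.6; producers bear £0.4.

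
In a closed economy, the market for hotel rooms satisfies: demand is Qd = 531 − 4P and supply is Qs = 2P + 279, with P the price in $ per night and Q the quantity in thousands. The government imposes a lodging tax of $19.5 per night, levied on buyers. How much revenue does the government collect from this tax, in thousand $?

Before the tax: set 531 − 4P = 2P + 279 → P* = $42, Q* = 363.
With the tax collected from buyers, demand (in seller-price terms) shifts: Qd = 531 − 4(P + 19.5).
New equilibrium: buyers pay $48.5, producers receive $29, Q = 337. (Wedge: Pb − Ps = 19.5.)
Revenue = t · Q = 19.5 · 337 = $6571.5.

Tax revenue = $6571.5 thousand.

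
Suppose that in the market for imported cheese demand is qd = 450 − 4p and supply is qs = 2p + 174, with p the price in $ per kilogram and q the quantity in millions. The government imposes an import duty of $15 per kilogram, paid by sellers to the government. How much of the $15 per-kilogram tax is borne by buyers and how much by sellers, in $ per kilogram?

Buyers bear $5 per kilogram; sellers bear $10 per kilogram.

Before the tax: set 450 − 4p = 2p + 174 → p* = $46, q* = 266.
With the tax collected from sellers, supply shifts: qs = 2(p − 15) + 174.
New equilibrium: buyers pay $51, sellers receive $36, q = 246. (Wedge: pb − ps = 15.)
Burden on buyers: $5; on sellers: $10. (They sum to $15.)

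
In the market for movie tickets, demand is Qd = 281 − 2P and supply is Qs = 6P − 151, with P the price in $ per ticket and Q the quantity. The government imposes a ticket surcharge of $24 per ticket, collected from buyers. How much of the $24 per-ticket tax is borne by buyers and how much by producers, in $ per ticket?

Before the tax: set 281 − 2P = 6P − 151 → P* = $54, Q* = 173.
With the tax collected from buyers, demand (in seller-price terms) shifts: Qd = 281 − 2(P + 24).
Solving gives Q = 137 with buyers paying $72 and producers receiving $48 (the $24 wedge).
Burden on buyers: $18; on producers: $6. (They sum to $24.)
The less price-elastic side of the market bears the larger share of a per-unit tax.

Buyers bear $18 per ticket; producers bear $6 per ticket.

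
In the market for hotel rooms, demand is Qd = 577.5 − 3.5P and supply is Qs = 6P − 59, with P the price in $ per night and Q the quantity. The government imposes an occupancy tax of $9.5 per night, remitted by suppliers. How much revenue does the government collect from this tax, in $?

Tax revenue = $3059.

Without the tax, 577.5 − 3.5P = 6P − 59 gives 9.5P = 636.5, so P* = $67 and Q* = 343.
With the tax collected from suppliers, supply shifts: Qs = 6(P − 9.5) − 59.
New equilibrium: consumers pay $73, suppliers receive $63.5, Q = 322. (Wedge: Pb − Ps = 9.5.)
Revenue = t · Q = 9.5 · 322 = $3059.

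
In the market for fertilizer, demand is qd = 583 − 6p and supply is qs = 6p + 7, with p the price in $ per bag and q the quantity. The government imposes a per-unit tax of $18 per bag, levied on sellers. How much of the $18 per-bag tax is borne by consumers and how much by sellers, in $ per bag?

Before the tax: set 583 − 6p = 6p + 7 → p* = $48, q* = 295.
With the tax collected from sellers, supply shifts: qs = 6(p − 18) + 7.
New equilibrium: consumers pay $57, sellers receive $39, q = 241. (Wedge: pb − ps = 18.)
Burden on consumers: $9; on sellers: $9. (They sum to $18.)
The less price-elastic side of the market bears the larger share of a per-unit tax.

Consumers bear $9 per bag; sellers bear $9 per bag.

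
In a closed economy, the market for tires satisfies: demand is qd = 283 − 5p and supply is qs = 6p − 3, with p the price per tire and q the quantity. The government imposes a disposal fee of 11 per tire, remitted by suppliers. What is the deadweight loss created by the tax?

Without the tax, 283 − 5p = 6p − 3 gives 11p = 286, so p* = 26 and q* = 153.
With the tax collected from suppliers, supply shifts: qs = 6(p − 11) − 3.
Solving gives q = 123 with consumers paying 32 and suppliers receiving 21 (the 11 wedge).
Quantity falls by |ΔQ| = |153 − 123| = 30.
DWL = ½ · t · |ΔQ| = ½ · 11 · 30 = 165.

Deadweight loss = 165.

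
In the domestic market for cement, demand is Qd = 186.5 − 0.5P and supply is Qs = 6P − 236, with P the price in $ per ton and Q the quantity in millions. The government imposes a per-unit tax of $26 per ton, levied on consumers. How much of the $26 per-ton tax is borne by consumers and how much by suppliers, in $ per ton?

Consumers bear $24 per ton; suppliers bear $2 per ton.

Without the tax, 186.5 − 0.5P = 6P − 236 gives 6.5P = 422.5, so P* = $65 and Q* = 154.
With the tax collected from consumers, demand (in seller-price terms) shifts: Qd = 186.5 − 0.5(P + 26).
New equilibrium: consumers pay $89, suppliers receive $63, Q = 142. (Wedge: Pb − Ps = 26.)
Burden on consumers: $24; on suppliers: $2. (They sum to $26.)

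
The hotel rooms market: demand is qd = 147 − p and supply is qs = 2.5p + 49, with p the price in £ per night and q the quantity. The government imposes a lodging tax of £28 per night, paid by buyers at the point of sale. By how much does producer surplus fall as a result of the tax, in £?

Producer surplus falls by £872.

Without the tax, 147 − p = 2.5p + 49 gives 3.5p = 98, so p* = £28 and q* = 119.
With the tax collected from buyers, demand (in seller-price terms) shifts: qd = 147 − (p + 28).
Solving gives q = 99 with buyers paying £48 and sellers receiving £20 (the £28 wedge).
ΔPS is the trapezoid between Q = 99 and Q = 119 of height £8: ½ · (119 + 99) · 8 = £872.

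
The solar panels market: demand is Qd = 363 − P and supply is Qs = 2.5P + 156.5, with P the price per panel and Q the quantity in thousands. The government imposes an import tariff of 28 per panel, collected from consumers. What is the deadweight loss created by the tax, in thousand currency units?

Before the tax: set 363 − P = 2.5P + 156.5 → P* = 59, Q* = 304.
With the tax collected from consumers, demand (in seller-price terms) shifts: Qd = 363 − (P + 28).
Solving gives Q = 284 with consumers paying 79 and producers receiving 51 (the 28 wedge).
Quantity falls by |ΔQ| = |304 − 284| = 20.
DWL = ½ · t · |ΔQ| = ½ · 28 · 20 = 280.

Deadweight loss = 280 thousand.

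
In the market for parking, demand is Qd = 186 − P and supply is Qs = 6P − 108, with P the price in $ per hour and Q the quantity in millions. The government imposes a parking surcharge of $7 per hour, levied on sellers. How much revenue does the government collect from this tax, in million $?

Without the tax, 186 − P = 6P − 108 gives 7P = 294, so P* = $42 and Q* = 144.
With the tax collected from sellers, supply shifts: Qs = 6(P − 7) − 108.
Solving gives Q = 138 with consumers paying $48 and sellers receiving $41 (the $7 wedge).
Revenue = t · Q = 7 · 138 = $966.

Tax revenue = $966 million.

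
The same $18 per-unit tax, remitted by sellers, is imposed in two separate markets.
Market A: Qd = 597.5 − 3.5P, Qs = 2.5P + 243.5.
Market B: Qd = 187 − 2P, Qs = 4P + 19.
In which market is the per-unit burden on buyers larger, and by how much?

Market B, by $4.5.

Market A: pre-tax P* = $59, Q* = 391; post-tax Q = 364.75; per-unit burden on buyers = $7.5.
Market B: pre-tax P* = $28, Q* = 131; post-tax Q = 107; per-unit burden on buyers = $12.
Difference: $7.5 vs $12 → market B is larger by $4.5.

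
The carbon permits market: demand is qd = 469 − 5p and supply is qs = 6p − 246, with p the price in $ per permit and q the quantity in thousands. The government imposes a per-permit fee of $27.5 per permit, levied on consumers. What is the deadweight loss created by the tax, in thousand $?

Before the tax: set 469 − 5p = 6p − 246 → p* = $65, q* = 144.
With the tax collected from consumers, demand (in seller-price terms) shifts: qd = 469 − 5(p + 27.5).
New equilibrium: consumers pay $80, sellers receive $52.5, q = 69. (Wedge: pb − ps = 27.5.)
Quantity falls by |ΔQ| = |144 − 69| = 75.
DWL = ½ · t · |ΔQ| = ½ · 27.5 · 75 = $1031.25.

Deadweight loss = $1031.25 thousand.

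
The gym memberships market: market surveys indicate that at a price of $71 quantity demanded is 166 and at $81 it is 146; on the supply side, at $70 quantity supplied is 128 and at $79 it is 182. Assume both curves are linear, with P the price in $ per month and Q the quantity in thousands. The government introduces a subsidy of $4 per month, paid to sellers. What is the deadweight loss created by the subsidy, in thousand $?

Deadweight loss = $12 thousand.

Demand slope: (146 − 166)/(81 − 71) = -2, so Qd = 308 − 2P.
Supply slope: (182 − 128)/(79 − 70) = 6, so Qs = 6P − 292.
Before the subsidy: set 308 − 2P = 6P − 292 → P* = $75, Q* = 158.
With a per-unit subsidy paid to sellers, each receives P + 4 per unit sold, so supply becomes Qs = 6(P + 4) − 292.
Solving gives Q = 164 with consumers paying $72 and sellers receiving $76 (the $4 wedge).
Quantity rises by |ΔQ| = |158 − 164| = 6.
DWL = ½ · t · |ΔQ| = ½ · 4 · 6 = $12.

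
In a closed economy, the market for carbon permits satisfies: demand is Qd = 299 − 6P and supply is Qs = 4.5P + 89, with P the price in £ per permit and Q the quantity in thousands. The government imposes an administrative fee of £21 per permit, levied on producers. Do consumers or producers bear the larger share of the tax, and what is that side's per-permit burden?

Before the tax: set 299 − 6P = 4.5P + 89 → P* = £20, Q* = 179.
With the tax collected from producers, supply shifts: Qs = 4.5(P − 21) + 89.
New equilibrium: consumers pay £29, producers receive £8, Q = 125. (Wedge: Pb − Ps = 21.)
Per-permit burden: consumers £9, producers £12.
Producers take the larger share because supply is less price-elastic here (demand slope 6 vs supply slope 4.5).

Producers bear the larger share: £12 per permit.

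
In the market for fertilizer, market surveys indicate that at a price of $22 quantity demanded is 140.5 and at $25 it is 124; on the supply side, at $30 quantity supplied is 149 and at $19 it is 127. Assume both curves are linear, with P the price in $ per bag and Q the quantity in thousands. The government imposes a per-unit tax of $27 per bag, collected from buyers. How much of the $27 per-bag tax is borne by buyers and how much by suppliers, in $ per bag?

Buyers bear $7.2 per bag; suppliers bear $19.8 per bag.

Demand slope: (124 − 140.5)/(25 − 22) = -5.5, so Qd = 261.5 − 5.5P.
Supply slope: (127 − 149)/(19 − 30) = 2, so Qs = 2P + 89.
Before the tax: set 261.5 − 5.5P = 2P + 89 → P* = $23, Q* = 135.
With the tax collected from buyers, demand (in seller-price terms) shifts: Qd = 261.5 − 5.5(P + 27).
Solving gives Q = 95.4 with buyers paying $30.2 and suppliers receiving $3.2 (the $27 wedge).
Burden on buyers: $7.2; on suppliers: $19.8. (They sum to $27.)
The less price-elastic side of the market bears the larger share of a per-unit tax.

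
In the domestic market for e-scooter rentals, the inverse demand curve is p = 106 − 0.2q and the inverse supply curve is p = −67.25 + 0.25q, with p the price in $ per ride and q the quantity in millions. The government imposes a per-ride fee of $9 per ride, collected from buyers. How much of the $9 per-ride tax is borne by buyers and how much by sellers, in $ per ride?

Buyers bear $4 per ride; sellers bear $5 per ride.

Rewrite in direct form: qd = 530 − 5p and qs = 4p + 269.
Without the tax, 530 − 5p = 4p + 269 gives 9p = 261, so p* = $29 and q* = 385.
With the tax collected from buyers, demand (in seller-price terms) shifts: qd = 530 − 5(p + 9).
New equilibrium: buyers pay $33, sellers receive $24, q = 365. (Wedge: pb − ps = 9.)
Burden on buyers: $4; on sellers: $5. (They sum to $9.)
The less price-elastic side of the market bears the larger share of a per-unit tax.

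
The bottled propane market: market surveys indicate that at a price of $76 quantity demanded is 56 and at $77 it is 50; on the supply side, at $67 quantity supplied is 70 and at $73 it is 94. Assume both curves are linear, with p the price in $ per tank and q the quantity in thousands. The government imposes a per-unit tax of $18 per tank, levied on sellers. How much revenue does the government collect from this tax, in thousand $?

Demand slope: (50 − 56)/(77 − 76) = -6, so qd = 512 − 6p.
Supply slope: (94 − 70)/(73 − 67) = 4, so qs = 4p − 198.
Before the tax: set 512 − 6p = 4p − 198 → p* = $71, q* = 86.
With the tax collected from sellers, supply shifts: qs = 4(p − 18) − 198.
Solving gives q = 42.8 with buyers paying $78.2 and sellers receiving $60.2 (the $18 wedge).
Revenue = t · Q = 18 · 42.8 = $770.4.

Tax revenue = $770.4 thousand.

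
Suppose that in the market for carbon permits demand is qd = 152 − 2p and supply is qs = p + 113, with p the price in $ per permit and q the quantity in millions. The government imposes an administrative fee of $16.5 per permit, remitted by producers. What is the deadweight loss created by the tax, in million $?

Without the tax, 152 − 2p = p + 113 gives 3p = 39, so p* = $13 and q* = 126.
With the tax collected from producers, supply shifts: qs = (p − 16.5) + 113.
New equilibrium: consumers pay $18.5, producers receive $2, q = 115. (Wedge: pb − ps = 16.5.)
Quantity falls by |ΔQ| = |126 − 115| = 11.
DWL = ½ · t · |ΔQ| = ½ · 16.5 · 11 = $90.75.

Deadweight loss = $90.75 million.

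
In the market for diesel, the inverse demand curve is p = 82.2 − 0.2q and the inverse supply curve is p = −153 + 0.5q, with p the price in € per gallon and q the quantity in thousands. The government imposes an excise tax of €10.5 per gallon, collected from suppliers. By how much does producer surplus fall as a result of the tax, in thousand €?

Producer surplus falls by €2463.75 thousand.

Inverting to q(p) form: qd = 411 − 5p; qs = 2p + 306.
Without the tax, 411 − 5p = 2p + 306 gives 7p = 105, so p* = €15 and q* = 336.
With the tax collected from suppliers, supply shifts: qs = 2(p − 10.5) + 306.
New equilibrium: consumers pay €18, suppliers receive €7.5, q = 321. (Wedge: pb − ps = 10.5.)
ΔPS is the trapezoid between Q = 321 and Q = 336 of height €7.5: ½ · (336 + 321) · 7.5 = €2463.75.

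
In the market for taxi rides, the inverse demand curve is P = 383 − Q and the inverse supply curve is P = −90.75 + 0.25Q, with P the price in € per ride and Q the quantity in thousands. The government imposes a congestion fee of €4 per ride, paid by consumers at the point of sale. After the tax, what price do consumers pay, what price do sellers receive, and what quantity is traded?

Consumers pay €7.2; sellers receive €3.2; quantity = 375.8.

Rewrite in direct form: Qd = 383 − P and Qs = 4P + 363.
Without the tax, 383 − P = 4P + 363 gives 5P = 20, so P* = €4 and Q* = 379.
With the tax collected from consumers, demand (in seller-price terms) shifts: Qd = 383 − (P + 4).
New equilibrium: consumers pay €7.2, sellers receive €3.2, Q = 375.8. (Wedge: Pb − Ps = 4.)
The less price-elastic side of the market bears the larger share of a per-unit tax.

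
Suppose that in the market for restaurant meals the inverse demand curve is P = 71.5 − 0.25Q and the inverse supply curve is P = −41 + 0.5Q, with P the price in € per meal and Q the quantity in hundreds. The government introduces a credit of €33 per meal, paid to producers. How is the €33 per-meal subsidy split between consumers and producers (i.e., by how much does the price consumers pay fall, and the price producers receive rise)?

Consumers gain €11 per meal; producers gain €22 per meal.

Inverting to Q(P) form: Qd = 286 − 4P; Qs = 2P + 82.
Before the subsidy: set 286 − 4P = 2P + 82 → P* = €34, Q* = 150.
With a per-unit subsidy paid to producers, each receives P + 33 per unit sold, so supply becomes Qs = 2(P + 33) + 82.
Solving gives Q = 194 with consumers paying €23 and producers receiving €56 (the €33 wedge).
Gain to consumers: €11; to producers: €22. (They sum to €33.)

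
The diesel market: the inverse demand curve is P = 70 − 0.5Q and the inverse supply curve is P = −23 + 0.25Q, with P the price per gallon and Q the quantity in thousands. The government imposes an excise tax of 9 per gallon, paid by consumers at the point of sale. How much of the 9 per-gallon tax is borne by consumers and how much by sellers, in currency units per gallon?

Consumers bear 6 per gallon; sellers bear 3 per gallon.

Inverting to Q(P) form: Qd = 140 − 2P; Qs = 4P + 92.
Without the tax, 140 − 2P = 4P + 92 gives 6P = 48, so P* = 8 and Q* = 124.
With the tax collected from consumers, demand (in seller-price terms) shifts: Qd = 140 − 2(P + 9).
Solving gives Q = 112 with consumers paying 14 and sellers receiving 5 (the 9 wedge).
Burden on consumers: 6; on sellers: 3. (They sum to 9.)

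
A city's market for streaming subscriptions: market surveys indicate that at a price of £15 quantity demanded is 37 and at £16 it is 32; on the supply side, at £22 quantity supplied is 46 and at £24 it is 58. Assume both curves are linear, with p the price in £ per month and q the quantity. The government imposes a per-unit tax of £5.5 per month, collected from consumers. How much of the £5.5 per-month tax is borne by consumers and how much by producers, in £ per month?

Consumers bear £3 per month; producers bear £2.5 per month.

Demand slope: (32 − 37)/(16 − 15) = -5, so qd = 112 − 5p.
Supply slope: (58 − 46)/(24 − 22) = 6, so qs = 6p − 86.
Before the tax: set 112 − 5p = 6p − 86 → p* = £18, q* = 22.
With the tax collected from consumers, demand (in seller-price terms) shifts: qd = 112 − 5(p + 5.5).
Solving gives q = 7 with consumers paying £21 and producers receiving £15.5 (the £5.5 wedge).
Burden on consumers: £3; on producers: £2.5. (They sum to £5.5.)
The less price-elastic side of the market bears the larger share of a per-unit tax.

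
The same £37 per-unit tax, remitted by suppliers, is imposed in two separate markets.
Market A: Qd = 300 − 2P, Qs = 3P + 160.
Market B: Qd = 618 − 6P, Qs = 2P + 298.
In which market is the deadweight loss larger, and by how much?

Market B, by £205.35.

Market A: pre-tax P* = £28, Q* = 244; post-tax Q = 199.6; deadweight loss = £821.4.
Market B: pre-tax P* = £40, Q* = 378; post-tax Q = 322.5; deadweight loss = £1026.75.
Difference: £821.4 vs £1026.75 → market B is larger by £205.35.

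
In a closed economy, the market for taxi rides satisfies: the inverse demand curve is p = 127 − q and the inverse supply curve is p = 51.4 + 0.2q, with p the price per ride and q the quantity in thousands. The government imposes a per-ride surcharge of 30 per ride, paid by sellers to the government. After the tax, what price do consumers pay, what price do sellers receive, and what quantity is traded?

Consumers pay 89; sellers receive 59; quantity = 38.

Rewrite in direct form: qd = 127 − p and qs = 5p − 257.
Without the tax, 127 − p = 5p − 257 gives 6p = 384, so p* = 64 and q* = 63.
With the tax collected from sellers, supply shifts: qs = 5(p − 30) − 257.
Solving gives q = 38 with consumers paying 89 and sellers receiving 59 (the 30 wedge).
The less price-elastic side of the market bears the larger share of a per-unit tax.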